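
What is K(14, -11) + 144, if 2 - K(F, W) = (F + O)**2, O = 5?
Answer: -215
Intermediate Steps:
K(F, W) = 2 - (5 + F)**2 (K(F, W) = 2 - (F + 5)**2 = 2 - (5 + F)**2)
K(14, -11) + 144 = (2 - (5 + 14)**2) + 144 = (2 - 1*19**2) + 144 = (2 - 1*361) + 144 = (2 - 361) + 144 = -359 + 144 = -215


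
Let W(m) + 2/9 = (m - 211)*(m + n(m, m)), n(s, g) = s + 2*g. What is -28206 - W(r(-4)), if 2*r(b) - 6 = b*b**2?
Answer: -504412/9 ≈ -56046.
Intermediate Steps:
r(b) = 3 + b**3/2 (r(b) = 3 + (b*b**2)/2 = 3 + b**3/2)
W(m) = -2/9 + 4*m*(-211 + m) (W(m) = -2/9 + (m - 211)*(m + (m + 2*m)) = -2/9 + (-211 + m)*(m + 3*m) = -2/9 + (-211 + m)*(4*m) = -2/9 + 4*m*(-211 + m))
-28206 - W(r(-4)) = -28206 - (-2/9 - 844*(3 + (1/2)*(-4)**3) + 4*(3 + (1/2)*(-4)**3)**2) = -28206 - (-2/9 - 844*(3 + (1/2)*(-64)) + 4*(3 + (1/2)*(-64))**2) = -28206 - (-2/9 - 844*(3 - 32) + 4*(3 - 32)**2) = -28206 - (-2/9 - 844*(-29) + 4*(-29)**2) = -28206 - (-2/9 + 24476 + 4*841) = -28206 - (-2/9 + 24476 + 3364) = -28206 - 1*250558/9 = -28206 - 250558/9 = -504412/9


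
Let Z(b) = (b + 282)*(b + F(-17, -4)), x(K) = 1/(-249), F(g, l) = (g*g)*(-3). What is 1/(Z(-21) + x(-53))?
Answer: -249/57710233 ≈ -4.3147e-6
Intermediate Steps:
F(g, l) = -3*g² (F(g, l) = g²*(-3) = -3*g²)
x(K) = -1/249
Z(b) = (-867 + b)*(282 + b) (Z(b) = (b + 282)*(b - 3*(-17)²) = (282 + b)*(b - 3*289) = (282 + b)*(b - 867) = (282 + b)*(-867 + b) = (-867 + b)*(282 + b))
1/(Z(-21) + x(-53)) = 1/((-244494 + (-21)² - 585*(-21)) - 1/249) = 1/((-244494 + 441 + 12285) - 1/249) = 1/(-231768 - 1/249) = 1/(-57710233/249) = -249/57710233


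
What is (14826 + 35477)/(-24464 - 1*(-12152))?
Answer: -50303/12312 ≈ -4.0857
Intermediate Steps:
(14826 + 35477)/(-24464 - 1*(-12152)) = 50303/(-24464 + 12152) = 50303/(-12312) = 50303*(-1/12312) = -50303/12312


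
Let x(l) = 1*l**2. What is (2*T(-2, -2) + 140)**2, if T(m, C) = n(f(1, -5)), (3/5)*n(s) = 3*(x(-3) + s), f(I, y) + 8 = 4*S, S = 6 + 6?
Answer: 396900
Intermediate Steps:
S = 12
f(I, y) = 40 (f(I, y) = -8 + 4*12 = -8 + 48 = 40)
x(l) = l**2
n(s) = 45 + 5*s (n(s) = 5*(3*((-3)**2 + s))/3 = 5*(3*(9 + s))/3 = 5*(27 + 3*s)/3 = 45 + 5*s)
T(m, C) = 245 (T(m, C) = 45 + 5*40 = 45 + 200 = 245)
(2*T(-2, -2) + 140)**2 = (2*245 + 140)**2 = (490 + 140)**2 = 630**2 = 396900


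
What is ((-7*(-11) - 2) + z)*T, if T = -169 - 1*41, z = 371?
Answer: -93660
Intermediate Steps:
T = -210 (T = -169 - 41 = -210)
((-7*(-11) - 2) + z)*T = ((-7*(-11) - 2) + 371)*(-210) = ((77 - 2) + 371)*(-210) = (75 + 371)*(-210) = 446*(-210) = -93660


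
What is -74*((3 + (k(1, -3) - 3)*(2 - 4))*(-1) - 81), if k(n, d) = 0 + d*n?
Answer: 7104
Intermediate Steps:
k(n, d) = d*n
-74*((3 + (k(1, -3) - 3)*(2 - 4))*(-1) - 81) = -74*((3 + (-3*1 - 3)*(2 - 4))*(-1) - 81) = -74*((3 + (-3 - 3)*(-2))*(-1) - 81) = -74*((3 - 6*(-2))*(-1) - 81) = -74*((3 + 12)*(-1) - 81) = -74*(15*(-1) - 81) = -74*(-15 - 81) = -74*(-96) = 7104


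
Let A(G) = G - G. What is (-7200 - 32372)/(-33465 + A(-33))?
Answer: 39572/33465 ≈ 1.1825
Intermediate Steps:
A(G) = 0
(-7200 - 32372)/(-33465 + A(-33)) = (-7200 - 32372)/(-33465 + 0) = -39572/(-33465) = -39572*(-1/33465) = 39572/33465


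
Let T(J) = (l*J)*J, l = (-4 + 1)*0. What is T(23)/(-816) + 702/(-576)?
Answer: -39/32 ≈ -1.2188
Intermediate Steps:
l = 0 (l = -3*0 = 0)
T(J) = 0 (T(J) = (0*J)*J = 0*J = 0)
T(23)/(-816) + 702/(-576) = 0/(-816) + 702/(-576) = 0*(-1/816) + 702*(-1/576) = 0 - 39/32 = -39/32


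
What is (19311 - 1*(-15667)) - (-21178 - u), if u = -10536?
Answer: 45620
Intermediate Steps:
(19311 - 1*(-15667)) - (-21178 - u) = (19311 - 1*(-15667)) - (-21178 - 1*(-10536)) = (19311 + 15667) - (-21178 + 10536) = 34978 - 1*(-10642) = 34978 + 10642 = 45620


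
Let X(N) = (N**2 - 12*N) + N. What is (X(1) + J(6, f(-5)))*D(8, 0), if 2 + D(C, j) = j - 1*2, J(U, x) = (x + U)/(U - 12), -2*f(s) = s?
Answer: 137/3 ≈ 45.667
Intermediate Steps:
f(s) = -s/2
X(N) = N**2 - 11*N
J(U, x) = (U + x)/(-12 + U)
D(C, j) = -4 + j (D(C, j) = -2 + (j - 1*2) = -2 + (j - 2) = -2 + (-2 + j) = -4 + j)
(X(1) + J(6, f(-5)))*D(8, 0) = (1*(-11 + 1) + (6 - 1/2*(-5))/(-12 + 6))*(-4 + 0) = (1*(-10) + (6 + 5/2)/(-6))*(-4) = (-10 - 1/6*17/2)*(-4) = (-10 - 17/12)*(-4) = -137/12*(-4) = 137/3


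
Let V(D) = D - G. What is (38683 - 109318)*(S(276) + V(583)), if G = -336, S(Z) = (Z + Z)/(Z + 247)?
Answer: -33988785015/523 ≈ -6.4988e+7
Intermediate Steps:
S(Z) = 2*Z/(247 + Z) (S(Z) = (2*Z)/(247 + Z) = 2*Z/(247 + Z))
V(D) = 336 + D (V(D) = D - 1*(-336) = D + 336 = 336 + D)
(38683 - 109318)*(S(276) + V(583)) = (38683 - 109318)*(2*276/(247 + 276) + (336 + 583)) = -70635*(2*276/523 + 919) = -70635*(2*276*(1/523) + 919) = -70635*(552/523 + 919) = -70635*481189/523 = -33988785015/523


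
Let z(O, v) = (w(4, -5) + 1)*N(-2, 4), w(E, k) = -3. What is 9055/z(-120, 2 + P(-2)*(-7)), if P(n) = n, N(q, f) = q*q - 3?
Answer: -9055/2 ≈ -4527.5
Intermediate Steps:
N(q, f) = -3 + q**2 (N(q, f) = q**2 - 3 = -3 + q**2)
z(O, v) = -2 (z(O, v) = (-3 + 1)*(-3 + (-2)**2) = -2*(-3 + 4) = -2*1 = -2)
9055/z(-120, 2 + P(-2)*(-7)) = 9055/(-2) = 9055*(-1/2) = -9055/2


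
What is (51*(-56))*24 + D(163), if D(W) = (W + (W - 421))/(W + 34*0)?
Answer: -11172767/163 ≈ -68545.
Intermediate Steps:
D(W) = (-421 + 2*W)/W (D(W) = (W + (-421 + W))/(W + 0) = (-421 + 2*W)/W)
(51*(-56))*24 + D(163) = (51*(-56))*24 + (2 - 421/163) = -2856*24 + (2 - 421*1/163) = -68544 + (2 - 421/163) = -68544 - 95/163 = -11172767/163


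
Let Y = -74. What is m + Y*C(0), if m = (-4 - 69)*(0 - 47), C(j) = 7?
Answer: 2913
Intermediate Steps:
m = 3431 (m = -73*(-47) = 3431)
m + Y*C(0) = 3431 - 74*7 = 3431 - 518 = 2913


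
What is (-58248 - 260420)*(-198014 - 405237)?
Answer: 192236789668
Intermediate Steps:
(-58248 - 260420)*(-198014 - 405237) = -318668*(-603251) = 192236789668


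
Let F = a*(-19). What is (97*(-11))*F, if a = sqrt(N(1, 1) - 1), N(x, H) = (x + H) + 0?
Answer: 20273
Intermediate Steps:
N(x, H) = H + x (N(x, H) = (H + x) + 0 = H + x)
a = 1 (a = sqrt((1 + 1) - 1) = sqrt(2 - 1) = sqrt(1) = 1)
F = -19 (F = 1*(-19) = -19)
(97*(-11))*F = (97*(-11))*(-19) = -1067*(-19) = 20273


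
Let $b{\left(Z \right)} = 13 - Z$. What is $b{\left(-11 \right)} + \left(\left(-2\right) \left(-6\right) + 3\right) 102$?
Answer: $1554$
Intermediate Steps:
$b{\left(-11 \right)} + \left(\left(-2\right) \left(-6\right) + 3\right) 102 = \left(13 - -11\right) + \left(\left(-2\right) \left(-6\right) + 3\right) 102 = \left(13 + 11\right) + \left(12 + 3\right) 102 = 24 + 15 \cdot 102 = 24 + 1530 = 1554$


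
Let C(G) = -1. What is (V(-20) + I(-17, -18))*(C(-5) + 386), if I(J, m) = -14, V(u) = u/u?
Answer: -5005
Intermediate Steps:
V(u) = 1
(V(-20) + I(-17, -18))*(C(-5) + 386) = (1 - 14)*(-1 + 386) = -13*385 = -5005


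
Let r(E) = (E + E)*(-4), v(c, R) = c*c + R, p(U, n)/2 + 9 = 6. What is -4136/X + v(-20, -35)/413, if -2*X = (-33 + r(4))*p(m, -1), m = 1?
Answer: 1779343/80535 ≈ 22.094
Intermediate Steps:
p(U, n) = -6 (p(U, n) = -18 + 2*6 = -18 + 12 = -6)
v(c, R) = R + c² (v(c, R) = c² + R = R + c²)
r(E) = -8*E (r(E) = (2*E)*(-4) = -8*E)
X = -195 (X = -(-33 - 8*4)*(-6)/2 = -(-33 - 32)*(-6)/2 = -(-65)*(-6)/2 = -½*390 = -195)
-4136/X + v(-20, -35)/413 = -4136/(-195) + (-35 + (-20)²)/413 = -4136*(-1/195) + (-35 + 400)*(1/413) = 4136/195 + 365*(1/413) = 4136/195 + 365/413 = 1779343/80535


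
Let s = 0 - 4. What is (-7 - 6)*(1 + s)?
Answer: 39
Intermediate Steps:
s = -4
(-7 - 6)*(1 + s) = (-7 - 6)*(1 - 4) = -13*(-3) = 39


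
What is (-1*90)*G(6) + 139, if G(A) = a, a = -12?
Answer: 1219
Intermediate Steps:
G(A) = -12
(-1*90)*G(6) + 139 = -1*90*(-12) + 139 = -90*(-12) + 139 = 1080 + 139 = 1219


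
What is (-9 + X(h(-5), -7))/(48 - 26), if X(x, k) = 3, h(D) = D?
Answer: -3/11 ≈ -0.27273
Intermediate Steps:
(-9 + X(h(-5), -7))/(48 - 26) = (-9 + 3)/(48 - 26) = -6/22 = -6*1/22 = -3/11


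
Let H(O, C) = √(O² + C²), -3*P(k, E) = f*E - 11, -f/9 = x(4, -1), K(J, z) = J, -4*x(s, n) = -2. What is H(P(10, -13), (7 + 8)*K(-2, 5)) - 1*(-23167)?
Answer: 23167 + 5*√1657/6 ≈ 23201.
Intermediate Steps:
x(s, n) = ½ (x(s, n) = -¼*(-2) = ½)
f = -9/2 (f = -9*½ = -9/2 ≈ -4.5000)
P(k, E) = 11/3 + 3*E/2 (P(k, E) = -(-9*E/2 - 11)/3 = -(-11 - 9*E/2)/3 = 11/3 + 3*E/2)
H(O, C) = √(C² + O²)
H(P(10, -13), (7 + 8)*K(-2, 5)) - 1*(-23167) = √(((7 + 8)*(-2))² + (11/3 + (3/2)*(-13))²) - 1*(-23167) = √((15*(-2))² + (11/3 - 39/2)²) + 23167 = √((-30)² + (-95/6)²) + 23167 = √(900 + 9025/36) + 23167 = √(41425/36) + 23167 = 5*√1657/6 + 23167 = 23167 + 5*√1657/6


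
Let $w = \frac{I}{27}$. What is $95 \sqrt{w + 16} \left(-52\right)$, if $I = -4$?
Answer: $- \frac{9880 \sqrt{321}}{9} \approx -19668.0$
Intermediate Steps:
$w = - \frac{4}{27} \approx -0.14815$
$95 \sqrt{w + 16} \left(-52\right) = 95 \sqrt{- \frac{4}{27} + 16} \left(-52\right) = 95 \sqrt{\frac{428}{27}} \left(-52\right) = 95 \frac{2 \sqrt{321}}{9} \left(-52\right) = \frac{190 \sqrt{321}}{9} \left(-52\right) = - \frac{9880 \sqrt{321}}{9}$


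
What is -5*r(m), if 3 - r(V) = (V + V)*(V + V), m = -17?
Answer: 5765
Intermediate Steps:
r(V) = 3 - 4*V² (r(V) = 3 - (V + V)*(V + V) = 3 - 2*V*2*V = 3 - 4*V²)
-5*r(m) = -5*(3 - 4*(-17)²) = -5*(3 - 4*289) = -5*(3 - 1156) = -5*(-1153) = 5765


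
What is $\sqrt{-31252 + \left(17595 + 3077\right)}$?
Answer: $46 i \sqrt{5} \approx 102.86 i$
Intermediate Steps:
$\sqrt{-31252 + \left(17595 + 3077\right)} = \sqrt{-31252 + 20672} = \sqrt{-10580} = 46 i \sqrt{5}$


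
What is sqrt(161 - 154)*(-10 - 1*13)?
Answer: -23*sqrt(7) ≈ -60.852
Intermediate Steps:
sqrt(161 - 154)*(-10 - 1*13) = sqrt(7)*(-10 - 13) = sqrt(7)*(-23) = -23*sqrt(7)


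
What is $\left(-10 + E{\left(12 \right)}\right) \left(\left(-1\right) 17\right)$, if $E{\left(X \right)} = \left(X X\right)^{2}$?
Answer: $-352342$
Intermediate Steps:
$E{\left(X \right)} = X^{4}$ ($E{\left(X \right)} = \left(X^{2}\right)^{2} = X^{4}$)
$\left(-10 + E{\left(12 \right)}\right) \left(\left(-1\right) 17\right) = \left(-10 + 12^{4}\right) \left(\left(-1\right) 17\right) = \left(-10 + 20736\right) \left(-17\right) = 20726 \left(-17\right) = -352342$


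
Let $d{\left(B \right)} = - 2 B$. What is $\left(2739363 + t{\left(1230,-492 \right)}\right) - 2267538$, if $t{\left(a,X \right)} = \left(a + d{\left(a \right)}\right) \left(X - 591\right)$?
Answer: $1803915$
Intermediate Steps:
$t{\left(a,X \right)} = - a \left(-591 + X\right)$ ($t{\left(a,X \right)} = \left(a - 2 a\right) \left(X - 591\right) = - a \left(-591 + X\right)$)
$\left(2739363 + t{\left(1230,-492 \right)}\right) - 2267538 = \left(2739363 + 1230 \left(591 - -492\right)\right) - 2267538 = \left(2739363 + 1230 \left(591 + 492\right)\right) - 2267538 = \left(2739363 + 1230 \cdot 1083\right) - 2267538 = \left(2739363 + 1332090\right) - 2267538 = 4071453 - 2267538 = 1803915$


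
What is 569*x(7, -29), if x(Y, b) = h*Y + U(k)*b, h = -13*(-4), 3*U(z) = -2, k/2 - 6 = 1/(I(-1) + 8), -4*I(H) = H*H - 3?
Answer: 654350/3 ≈ 2.1812e+5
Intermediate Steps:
I(H) = 3/4 - H**2/4 (I(H) = -(H*H - 3)/4 = -(H**2 - 3)/4 = -(-3 + H**2)/4 = 3/4 - H**2/4)
k = 208/17 (k = 12 + 2/((3/4 - 1/4*(-1)**2) + 8) = 12 + 2/((3/4 - 1/4*1) + 8) = 12 + 2/((3/4 - 1/4) + 8) = 12 + 2/(1/2 + 8) = 12 + 2/(17/2) = 12 + 2*(2/17) = 12 + 4/17 = 208/17 ≈ 12.235)
U(z) = -2/3 (U(z) = (1/3)*(-2) = -2/3)
h = 52
x(Y, b) = 52*Y - 2*b/3
569*x(7, -29) = 569*(52*7 - 2/3*(-29)) = 569*(364 + 58/3) = 569*(1150/3) = 654350/3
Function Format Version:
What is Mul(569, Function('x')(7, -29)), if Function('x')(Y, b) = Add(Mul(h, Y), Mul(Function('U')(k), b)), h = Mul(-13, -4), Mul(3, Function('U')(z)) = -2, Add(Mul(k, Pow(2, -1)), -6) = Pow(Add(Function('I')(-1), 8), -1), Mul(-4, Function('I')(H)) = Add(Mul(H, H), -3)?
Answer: Rational(654350, 3) ≈ 2.1812e+5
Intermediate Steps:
Function('I')(H) = Add(Rational(3, 4), Mul(Rational(-1, 4), Pow(H, 2))) (Function('I')(H) = Mul(Rational(-1, 4), Add(Mul(H, H), -3)) = Mul(Rational(-1, 4), Add(Pow(H, 2), -3)) = Mul(Rational(-1, 4), Add(-3, Pow(H, 2))) = Add(Rational(3, 4), Mul(Rational(-1, 4), Pow(H, 2))))
k = Rational(208, 17) (k = Add(12, Mul(2, Pow(Add(Add(Rational(3, 4), Mul(Rational(-1, 4), Pow(-1, 2))), 8), -1))) = Add(12, Mul(2, Pow(Add(Add(Rational(3, 4), Mul(Rational(-1, 4), 1)), 8), -1))) = Add(12, Mul(2, Pow(Add(Add(Rational(3, 4), Rational(-1, 4)), 8), -1))) = Add(12, Mul(2, Pow(Add(Rational(1, 2), 8), -1))) = Add(12, Mul(2, Pow(Rational(17, 2), -1))) = Add(12, Mul(2, Rational(2, 17))) = Add(12, Rational(4, 17)) = Rational(208, 17) ≈ 12.235)
Function('U')(z) = Rational(-2, 3) (Function('U')(z) = Mul(Rational(1, 3), -2) = Rational(-2, 3))
h = 52
Function('x')(Y, b) = Add(Mul(52, Y), Mul(Rational(-2, 3), b))
Mul(569, Function('x')(7, -29)) = Mul(569, Add(Mul(52, 7), Mul(Rational(-2, 3), -29))) = Mul(569, Add(364, Rational(58, 3))) = Mul(569, Rational(1150, 3)) = Rational(654350, 3)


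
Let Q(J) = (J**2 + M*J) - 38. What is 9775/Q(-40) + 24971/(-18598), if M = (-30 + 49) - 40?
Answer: 30453777/11168099 ≈ 2.7269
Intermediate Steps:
M = -21 (M = 19 - 40 = -21)
Q(J) = -38 + J**2 - 21*J (Q(J) = (J**2 - 21*J) - 38 = -38 + J**2 - 21*J)
9775/Q(-40) + 24971/(-18598) = 9775/(-38 + (-40)**2 - 21*(-40)) + 24971/(-18598) = 9775/(-38 + 1600 + 840) + 24971*(-1/18598) = 9775/2402 - 24971/18598 = 30453777/11168099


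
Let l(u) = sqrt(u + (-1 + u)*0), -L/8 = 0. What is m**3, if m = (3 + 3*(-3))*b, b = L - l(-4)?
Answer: -1728*I ≈ -1728.0*I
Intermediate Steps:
L = 0 (L = -8*0 = 0)
l(u) = sqrt(u) (l(u) = sqrt(u + 0) = sqrt(u))
b = -2*I (b = 0 - sqrt(-4) = 0 - 2*I = -2*I ≈ -2.0*I)
m = 12*I (m = (3 + 3*(-3))*(-2*I) = (3 - 9)*(-2*I) = -(-12)*I = 12*I ≈ 12.0*I)
m**3 = (12*I)**3 = -1728*I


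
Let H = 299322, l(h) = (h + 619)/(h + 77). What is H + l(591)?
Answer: 99974153/334 ≈ 2.9932e+5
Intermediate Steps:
l(h) = (619 + h)/(77 + h)
H + l(591) = 299322 + (619 + 591)/(77 + 591) = 299322 + 1210/668 = 299322 + (1/668)*1210 = 299322 + 605/334 = 99974153/334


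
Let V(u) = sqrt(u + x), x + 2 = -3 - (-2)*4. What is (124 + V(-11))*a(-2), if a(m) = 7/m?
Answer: -434 - 7*I*sqrt(2) ≈ -434.0 - 9.8995*I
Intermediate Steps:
x = 3 (x = -2 + (-3 - (-2)*4) = -2 + (-3 - 2*(-4)) = -2 + (-3 + 8) = -2 + 5 = 3)
V(u) = sqrt(3 + u) (V(u) = sqrt(u + 3) = sqrt(3 + u))
(124 + V(-11))*a(-2) = (124 + sqrt(3 - 11))*(7/(-2)) = (124 + sqrt(-8))*(7*(-1/2)) = (124 + 2*I*sqrt(2))*(-7/2) = -434 - 7*I*sqrt(2)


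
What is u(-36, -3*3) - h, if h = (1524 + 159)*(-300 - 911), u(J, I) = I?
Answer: 2038104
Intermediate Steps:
h = -2038113 (h = 1683*(-1211) = -2038113)
u(-36, -3*3) - h = -3*3 - 1*(-2038113) = -9 + 2038113 = 2038104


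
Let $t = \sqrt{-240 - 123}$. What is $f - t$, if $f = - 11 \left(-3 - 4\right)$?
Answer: $77 - 11 i \sqrt{3} \approx 77.0 - 19.053 i$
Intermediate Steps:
$f = 77$ ($f = \left(-11\right) \left(-7\right) = 77$)
$t = 11 i \sqrt{3}$ ($t = \sqrt{-363} = 11 i \sqrt{3} \approx 19.053 i$)
$f - t = 77 - 11 i \sqrt{3}$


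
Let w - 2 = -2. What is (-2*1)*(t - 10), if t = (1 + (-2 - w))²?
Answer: 18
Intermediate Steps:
w = 0 (w = 2 - 2 = 0)
t = 1 (t = (1 + (-2 - 1*0))² = (1 + (-2 + 0))² = (1 - 2)² = (-1)² = 1)
(-2*1)*(t - 10) = (-2*1)*(1 - 10) = -2*(-9) = 18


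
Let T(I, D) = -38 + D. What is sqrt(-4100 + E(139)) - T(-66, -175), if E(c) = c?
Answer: 213 + I*sqrt(3961) ≈ 213.0 + 62.936*I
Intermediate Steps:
sqrt(-4100 + E(139)) - T(-66, -175) = sqrt(-4100 + 139) - (-38 - 175) = sqrt(-3961) - 1*(-213) = I*sqrt(3961) + 213 = 213 + I*sqrt(3961)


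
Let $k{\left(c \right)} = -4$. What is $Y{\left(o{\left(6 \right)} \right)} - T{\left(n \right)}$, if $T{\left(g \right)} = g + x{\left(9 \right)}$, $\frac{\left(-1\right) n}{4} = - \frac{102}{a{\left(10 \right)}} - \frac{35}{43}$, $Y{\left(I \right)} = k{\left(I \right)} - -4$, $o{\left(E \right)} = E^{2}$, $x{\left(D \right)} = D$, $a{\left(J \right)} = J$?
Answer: $- \frac{11407}{215} \approx -53.056$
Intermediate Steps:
$Y{\left(I \right)} = 0$ ($Y{\left(I \right)} = -4 - -4 = -4 + 4 = 0$)
$n = \frac{9472}{215}$ ($n = - 4 \left(- \frac{102}{10} - \frac{35}{43}\right) = - 4 \left(\left(-102\right) \frac{1}{10} - \frac{35}{43}\right) = - 4 \left(- \frac{51}{5} - \frac{35}{43}\right) = \left(-4\right) \left(- \frac{2368}{215}\right) = \frac{9472}{215} \approx 44.056$)
$T{\left(g \right)} = 9 + g$ ($T{\left(g \right)} = g + 9 = 9 + g$)
$Y{\left(o{\left(6 \right)} \right)} - T{\left(n \right)} = 0 - \left(9 + \frac{9472}{215}\right) = 0 - \frac{11407}{215} = - \frac{11407}{215}$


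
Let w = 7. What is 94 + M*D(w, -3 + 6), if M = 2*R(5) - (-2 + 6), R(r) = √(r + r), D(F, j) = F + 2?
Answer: 58 + 18*√10 ≈ 114.92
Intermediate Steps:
D(F, j) = 2 + F
R(r) = √2*√r (R(r) = √(2*r) = √2*√r)
M = -4 + 2*√10 (M = 2*(√2*√5) - (-2 + 6) = 2*√10 - 1*4 = 2*√10 - 4 = -4 + 2*√10 ≈ 2.3246)
94 + M*D(w, -3 + 6) = 94 + (-4 + 2*√10)*(2 + 7) = 94 + (-4 + 2*√10)*9 = 94 + (-36 + 18*√10) = 58 + 18*√10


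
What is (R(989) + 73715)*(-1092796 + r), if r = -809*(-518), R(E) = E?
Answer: -50330624736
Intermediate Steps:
r = 419062
(R(989) + 73715)*(-1092796 + r) = (989 + 73715)*(-1092796 + 419062) = 74704*(-673734) = -50330624736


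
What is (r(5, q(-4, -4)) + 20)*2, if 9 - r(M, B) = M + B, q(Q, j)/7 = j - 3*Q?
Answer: -64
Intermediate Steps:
q(Q, j) = -21*Q + 7*j (q(Q, j) = 7*(j - 3*Q) = -21*Q + 7*j)
r(M, B) = 9 - B - M (r(M, B) = 9 - (M + B) = 9 - (B + M) = 9 + (-B - M) = 9 - B - M)
(r(5, q(-4, -4)) + 20)*2 = ((9 - (-21*(-4) + 7*(-4)) - 1*5) + 20)*2 = ((9 - (84 - 28) - 5) + 20)*2 = ((9 - 1*56 - 5) + 20)*2 = ((9 - 56 - 5) + 20)*2 = (-52 + 20)*2 = -32*2 = -64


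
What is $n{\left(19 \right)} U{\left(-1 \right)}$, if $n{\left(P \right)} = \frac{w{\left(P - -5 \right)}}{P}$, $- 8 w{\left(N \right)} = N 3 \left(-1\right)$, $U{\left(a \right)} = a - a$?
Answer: $0$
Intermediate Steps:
$U{\left(a \right)} = 0$
$w{\left(N \right)} = \frac{3 N}{8}$ ($w{\left(N \right)} = - \frac{N 3 \left(-1\right)}{8} = - \frac{3 N \left(-1\right)}{8} = - \frac{\left(-3\right) N}{8} = \frac{3 N}{8}$)
$n{\left(P \right)} = \frac{\frac{15}{8} + \frac{3 P}{8}}{P}$ ($n{\left(P \right)} = \frac{\frac{3}{8} \left(P - -5\right)}{P} = \frac{\frac{3}{8} \left(P + 5\right)}{P} = \frac{\frac{3}{8} \left(5 + P\right)}{P} = \frac{\frac{15}{8} + \frac{3 P}{8}}{P}$)
$n{\left(19 \right)} U{\left(-1 \right)} = \frac{3 \left(5 + 19\right)}{8 \cdot 19} \cdot 0 = \frac{3}{8} \cdot \frac{1}{19} \cdot 24 \cdot 0 = \frac{9}{19} \cdot 0 = 0$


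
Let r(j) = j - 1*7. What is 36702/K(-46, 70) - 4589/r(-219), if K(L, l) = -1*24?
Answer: -682043/452 ≈ -1508.9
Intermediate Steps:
K(L, l) = -24
r(j) = -7 + j (r(j) = j - 7 = -7 + j)
36702/K(-46, 70) - 4589/r(-219) = 36702/(-24) - 4589/(-7 - 219) = 36702*(-1/24) - 4589/(-226) = -6117/4 - 4589*(-1/226) = -6117/4 + 4589/226 = -682043/452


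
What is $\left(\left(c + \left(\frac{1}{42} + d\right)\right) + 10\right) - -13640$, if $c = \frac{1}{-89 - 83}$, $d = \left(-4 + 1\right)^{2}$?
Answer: $\frac{49336373}{3612} \approx 13659.0$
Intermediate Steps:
$d = 9$ ($d = \left(-3\right)^{2} = 9$)
$c = - \frac{1}{172}$ ($c = \frac{1}{-89 - 83} = \frac{1}{-172} = - \frac{1}{172} \approx -0.005814$)
$\left(\left(c + \left(\frac{1}{42} + d\right)\right) + 10\right) - -13640 = \left(\left(- \frac{1}{172} + \left(\frac{1}{42} + 9\right)\right) + 10\right) - -13640 = \left(\left(- \frac{1}{172} + \left(\frac{1}{42} + 9\right)\right) + 10\right) + 13640 = \left(\left(- \frac{1}{172} + \frac{379}{42}\right) + 10\right) + 13640 = \left(\frac{32573}{3612} + 10\right) + 13640 = \frac{68693}{3612} + 13640 = \frac{49336373}{3612}$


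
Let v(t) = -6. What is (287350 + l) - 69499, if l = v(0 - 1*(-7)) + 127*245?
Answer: 248960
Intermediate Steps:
l = 31109 (l = -6 + 127*245 = -6 + 31115 = 31109)
(287350 + l) - 69499 = (287350 + 31109) - 69499 = 318459 - 69499 = 248960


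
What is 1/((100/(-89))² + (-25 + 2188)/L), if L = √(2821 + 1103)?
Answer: -34535560000/32572389303681 + 90474311522*√109/32572389303681 ≈ 0.027939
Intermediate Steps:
L = 6*√109 (L = √3924 = 6*√109 ≈ 62.642)
1/((100/(-89))² + (-25 + 2188)/L) = 1/((100/(-89))² + (-25 + 2188)/((6*√109))) = 1/((100*(-1/89))² + 2163*(√109/654)) = 1/((-100/89)² + 721*√109/218) = 1/(10000/7921 + 721*√109/218)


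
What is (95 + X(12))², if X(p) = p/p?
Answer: 9216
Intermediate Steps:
X(p) = 1
(95 + X(12))² = (95 + 1)² = 96² = 9216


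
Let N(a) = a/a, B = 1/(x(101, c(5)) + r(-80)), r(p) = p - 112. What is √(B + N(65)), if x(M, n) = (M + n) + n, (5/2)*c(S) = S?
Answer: √7482/87 ≈ 0.99424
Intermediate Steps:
r(p) = -112 + p
c(S) = 2*S/5
x(M, n) = M + 2*n
B = -1/87 (B = 1/((101 + 2*((⅖)*5)) + (-112 - 80)) = 1/((101 + 2*2) - 192) = 1/((101 + 4) - 192) = 1/(105 - 192) = 1/(-87) = -1/87 ≈ -0.011494)
N(a) = 1
√(B + N(65)) = √(-1/87 + 1) = √(86/87) = √7482/87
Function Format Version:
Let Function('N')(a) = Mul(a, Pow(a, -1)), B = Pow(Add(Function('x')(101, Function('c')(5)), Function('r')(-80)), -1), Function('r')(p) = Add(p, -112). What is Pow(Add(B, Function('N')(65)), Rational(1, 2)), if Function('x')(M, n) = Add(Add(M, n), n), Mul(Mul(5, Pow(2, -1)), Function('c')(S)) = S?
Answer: Mul(Rational(1, 87), Pow(7482, Rational(1, 2))) ≈ 0.99424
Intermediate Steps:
Function('r')(p) = Add(-112, p)
Function('c')(S) = Mul(Rational(2, 5), S)
Function('x')(M, n) = Add(M, Mul(2, n))
B = Rational(-1, 87) (B = Pow(Add(Add(101, Mul(2, Mul(Rational(2, 5), 5))), Add(-112, -80)), -1) = Pow(Add(Add(101, Mul(2, 2)), -192), -1) = Pow(Add(Add(101, 4), -192), -1) = Pow(Add(105, -192), -1) = Pow(-87, -1) = Rational(-1, 87) ≈ -0.011494)
Function('N')(a) = 1
Pow(Add(B, Function('N')(65)), Rational(1, 2)) = Pow(Add(Rational(-1, 87), 1), Rational(1, 2)) = Pow(Rational(86, 87), Rational(1, 2)) = Mul(Rational(1, 87), Pow(7482, Rational(1, 2)))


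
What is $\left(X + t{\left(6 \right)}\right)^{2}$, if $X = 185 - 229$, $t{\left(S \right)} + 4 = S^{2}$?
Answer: $144$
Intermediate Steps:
$t{\left(S \right)} = -4 + S^{2}$
$X = -44$ ($X = 185 - 229 = -44$)
$\left(X + t{\left(6 \right)}\right)^{2} = \left(-44 - \left(4 - 6^{2}\right)\right)^{2} = \left(-44 + \left(-4 + 36\right)\right)^{2} = \left(-44 + 32\right)^{2} = \left(-12\right)^{2} = 144$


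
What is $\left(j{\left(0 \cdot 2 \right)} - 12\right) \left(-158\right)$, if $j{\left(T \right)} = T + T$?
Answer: $1896$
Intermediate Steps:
$j{\left(T \right)} = 2 T$
$\left(j{\left(0 \cdot 2 \right)} - 12\right) \left(-158\right) = \left(2 \cdot 0 \cdot 2 - 12\right) \left(-158\right) = \left(2 \cdot 0 - 12\right) \left(-158\right) = \left(0 - 12\right) \left(-158\right) = \left(-12\right) \left(-158\right) = 1896$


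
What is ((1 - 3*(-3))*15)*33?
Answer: 4950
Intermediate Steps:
((1 - 3*(-3))*15)*33 = ((1 + 9)*15)*33 = (10*15)*33 = 150*33 = 4950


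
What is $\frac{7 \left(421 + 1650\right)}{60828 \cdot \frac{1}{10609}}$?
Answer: $\frac{153798673}{60828} \approx 2528.4$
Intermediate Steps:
$\frac{7 \left(421 + 1650\right)}{60828 \cdot \frac{1}{10609}} = \frac{7 \cdot 2071}{60828 \cdot \frac{1}{10609}} = \frac{14497}{\frac{60828}{10609}} = 14497 \cdot \frac{10609}{60828} = \frac{153798673}{60828}$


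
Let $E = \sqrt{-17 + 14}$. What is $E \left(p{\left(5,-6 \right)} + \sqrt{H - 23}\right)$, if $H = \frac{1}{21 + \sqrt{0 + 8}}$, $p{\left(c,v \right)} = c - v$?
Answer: $- \frac{\sqrt{12909462 + 2598 \sqrt{2}}}{433} + 11 i \sqrt{3} \approx -8.299 + 19.053 i$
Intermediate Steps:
$H = \frac{1}{21 + 2 \sqrt{2}}$ ($H = \frac{1}{21 + \sqrt{8}} = \frac{1}{21 + 2 \sqrt{2}} \approx 0.041967$)
$E = i \sqrt{3}$ ($E = \sqrt{-3} = i \sqrt{3} \approx 1.732 i$)
$E \left(p{\left(5,-6 \right)} + \sqrt{H - 23}\right) = i \sqrt{3} \left(\left(5 - -6\right) + \sqrt{\left(\frac{21}{433} - \frac{2 \sqrt{2}}{433}\right) - 23}\right) = i \sqrt{3} \left(\left(5 + 6\right) + \sqrt{- \frac{9938}{433} - \frac{2 \sqrt{2}}{433}}\right) = i \sqrt{3} \left(11 + \sqrt{- \frac{9938}{433} - \frac{2 \sqrt{2}}{433}}\right)$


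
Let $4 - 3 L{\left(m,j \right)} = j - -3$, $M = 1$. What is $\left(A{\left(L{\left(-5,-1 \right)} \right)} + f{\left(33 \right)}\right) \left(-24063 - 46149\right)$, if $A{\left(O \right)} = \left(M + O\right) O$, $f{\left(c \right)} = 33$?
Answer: $- \frac{7185028}{3} \approx -2.395 \cdot 10^{6}$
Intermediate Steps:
$L{\left(m,j \right)} = \frac{1}{3} - \frac{j}{3}$ ($L{\left(m,j \right)} = \frac{4}{3} - \frac{j - -3}{3} = \frac{4}{3} - \frac{j + 3}{3} = \frac{4}{3} - \frac{3 + j}{3} = \frac{4}{3} - \left(1 + \frac{j}{3}\right) = \frac{1}{3} - \frac{j}{3}$)
$A{\left(O \right)} = O \left(1 + O\right)$ ($A{\left(O \right)} = \left(1 + O\right) O = O \left(1 + O\right)$)
$\left(A{\left(L{\left(-5,-1 \right)} \right)} + f{\left(33 \right)}\right) \left(-24063 - 46149\right) = \left(\left(\frac{1}{3} - - \frac{1}{3}\right) \left(1 + \left(\frac{1}{3} - - \frac{1}{3}\right)\right) + 33\right) \left(-24063 - 46149\right) = \left(\left(\frac{1}{3} + \frac{1}{3}\right) \left(1 + \left(\frac{1}{3} + \frac{1}{3}\right)\right) + 33\right) \left(-70212\right) = \left(\frac{2 \left(1 + \frac{2}{3}\right)}{3} + 33\right) \left(-70212\right) = \left(\frac{2}{3} \cdot \frac{5}{3} + 33\right) \left(-70212\right) = \left(\frac{10}{9} + 33\right) \left(-70212\right) = \frac{307}{9} \left(-70212\right) = - \frac{7185028}{3}$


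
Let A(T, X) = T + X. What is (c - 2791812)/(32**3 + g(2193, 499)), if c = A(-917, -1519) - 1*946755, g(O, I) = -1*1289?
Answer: -178143/1499 ≈ -118.84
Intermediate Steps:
g(O, I) = -1289
c = -949191 (c = (-917 - 1519) - 1*946755 = -2436 - 946755 = -949191)
(c - 2791812)/(32**3 + g(2193, 499)) = (-949191 - 2791812)/(32**3 - 1289) = -3741003/(32768 - 1289) = -3741003/31479 = -3741003*1/31479 = -178143/1499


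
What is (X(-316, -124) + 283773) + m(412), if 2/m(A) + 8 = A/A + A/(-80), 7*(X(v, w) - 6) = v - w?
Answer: 482661143/1701 ≈ 2.8375e+5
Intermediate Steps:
X(v, w) = 6 - w/7 + v/7 (X(v, w) = 6 + (v - w)/7 = 6 + (-w/7 + v/7) = 6 - w/7 + v/7)
m(A) = 2/(-7 - A/80) (m(A) = 2/(-8 + (A/A + A/(-80))) = 2/(-8 + (1 + A*(-1/80))) = 2/(-8 + (1 - A/80)) = 2/(-7 - A/80))
(X(-316, -124) + 283773) + m(412) = ((6 - ⅐*(-124) + (⅐)*(-316)) + 283773) - 160/(560 + 412) = ((6 + 124/7 - 316/7) + 283773) - 160/972 = (-150/7 + 283773) - 160*1/972 = 1986261/7 - 40/243 = 482661143/1701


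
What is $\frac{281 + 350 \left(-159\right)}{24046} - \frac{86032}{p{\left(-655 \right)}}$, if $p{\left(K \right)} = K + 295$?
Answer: $\frac{256099079}{1082070} \approx 236.68$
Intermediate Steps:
$p{\left(K \right)} = 295 + K$
$\frac{281 + 350 \left(-159\right)}{24046} - \frac{86032}{p{\left(-655 \right)}} = \frac{281 + 350 \left(-159\right)}{24046} - \frac{86032}{295 - 655} = \left(281 - 55650\right) \frac{1}{24046} - \frac{86032}{-360} = \left(-55369\right) \frac{1}{24046} - - \frac{10754}{45} = - \frac{55369}{24046} + \frac{10754}{45} = \frac{256099079}{1082070}$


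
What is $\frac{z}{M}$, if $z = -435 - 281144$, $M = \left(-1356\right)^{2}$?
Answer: $- \frac{281579}{1838736} \approx -0.15314$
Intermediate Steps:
$M = 1838736$
$z = -281579$ ($z = -435 - 281144 = -281579$)
$\frac{z}{M} = - \frac{281579}{1838736}$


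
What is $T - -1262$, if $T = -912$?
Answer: $350$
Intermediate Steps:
$T - -1262 = -912 - -1262 = -912 + 1262 = 350$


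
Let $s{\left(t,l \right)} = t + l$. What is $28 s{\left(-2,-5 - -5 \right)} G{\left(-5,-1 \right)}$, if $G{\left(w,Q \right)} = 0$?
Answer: $0$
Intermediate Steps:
$s{\left(t,l \right)} = l + t$
$28 s{\left(-2,-5 - -5 \right)} G{\left(-5,-1 \right)} = 28 \left(\left(-5 - -5\right) - 2\right) 0 = 28 \left(\left(-5 + 5\right) - 2\right) 0 = 28 \left(0 - 2\right) 0 = 28 \left(-2\right) 0 = \left(-56\right) 0 = 0$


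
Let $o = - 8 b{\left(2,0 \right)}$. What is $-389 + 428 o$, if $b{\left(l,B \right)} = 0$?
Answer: $-389$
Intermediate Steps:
$o = 0$ ($o = \left(-8\right) 0 = 0$)
$-389 + 428 o = -389 + 428 \cdot 0 = -389 + 0 = -389$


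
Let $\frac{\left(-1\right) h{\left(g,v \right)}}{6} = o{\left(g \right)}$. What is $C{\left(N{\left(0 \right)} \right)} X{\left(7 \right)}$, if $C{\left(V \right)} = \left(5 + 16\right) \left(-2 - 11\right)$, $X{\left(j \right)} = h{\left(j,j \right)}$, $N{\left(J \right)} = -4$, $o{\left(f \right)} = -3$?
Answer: $-4914$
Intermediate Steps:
$h{\left(g,v \right)} = 18$ ($h{\left(g,v \right)} = \left(-6\right) \left(-3\right) = 18$)
$X{\left(j \right)} = 18$
$C{\left(V \right)} = -273$ ($C{\left(V \right)} = 21 \left(-13\right) = -273$)
$C{\left(N{\left(0 \right)} \right)} X{\left(7 \right)} = \left(-273\right) 18 = -4914$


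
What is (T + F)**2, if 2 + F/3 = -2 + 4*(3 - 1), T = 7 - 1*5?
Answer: 196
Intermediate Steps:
T = 2 (T = 7 - 5 = 2)
F = 12 (F = -6 + 3*(-2 + 4*(3 - 1)) = -6 + 3*(-2 + 4*2) = -6 + 3*(-2 + 8) = -6 + 3*6 = -6 + 18 = 12)
(T + F)**2 = (2 + 12)**2 = 14**2 = 196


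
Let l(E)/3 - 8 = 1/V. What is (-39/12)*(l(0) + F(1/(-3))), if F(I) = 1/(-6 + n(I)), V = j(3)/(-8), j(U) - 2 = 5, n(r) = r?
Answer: -35295/532 ≈ -66.344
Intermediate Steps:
j(U) = 7 (j(U) = 2 + 5 = 7)
V = -7/8 (V = 7/(-8) = 7*(-1/8) = -7/8 ≈ -0.87500)
F(I) = 1/(-6 + I)
l(E) = 144/7 (l(E) = 24 + 3/(-7/8) = 24 + 3*(-8/7) = 24 - 24/7 = 144/7)
(-39/12)*(l(0) + F(1/(-3))) = (-39/12)*(144/7 + 1/(-6 + 1/(-3))) = (-39*1/12)*(144/7 + 1/(-6 - 1/3)) = -13*(144/7 + 1/(-19/3))/4 = -13*(144/7 - 3/19)/4 = -13/4*2715/133 = -35295/532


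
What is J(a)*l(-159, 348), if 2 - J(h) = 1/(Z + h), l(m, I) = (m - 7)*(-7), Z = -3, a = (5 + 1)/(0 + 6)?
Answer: 2905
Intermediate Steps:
a = 1 (a = 6/6 = 6*(1/6) = 1)
l(m, I) = 49 - 7*m (l(m, I) = (-7 + m)*(-7) = 49 - 7*m)
J(h) = 2 - 1/(-3 + h)
J(a)*l(-159, 348) = ((-7 + 2*1)/(-3 + 1))*(49 - 7*(-159)) = ((-7 + 2)/(-2))*(49 + 1113) = -1/2*(-5)*1162 = (5/2)*1162 = 2905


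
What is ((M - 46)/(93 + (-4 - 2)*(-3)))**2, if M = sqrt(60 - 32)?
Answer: 2144/12321 - 184*sqrt(7)/12321 ≈ 0.13450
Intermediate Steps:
M = 2*sqrt(7) (M = sqrt(28) = 2*sqrt(7) ≈ 5.2915)
((M - 46)/(93 + (-4 - 2)*(-3)))**2 = ((2*sqrt(7) - 46)/(93 + (-4 - 2)*(-3)))**2 = ((-46 + 2*sqrt(7))/(93 - 6*(-3)))**2 = ((-46 + 2*sqrt(7))/(93 + 18))**2 = ((-46 + 2*sqrt(7))/111)**2 = ((-46 + 2*sqrt(7))*(1/111))**2 = (-46/111 + 2*sqrt(7)/111)**2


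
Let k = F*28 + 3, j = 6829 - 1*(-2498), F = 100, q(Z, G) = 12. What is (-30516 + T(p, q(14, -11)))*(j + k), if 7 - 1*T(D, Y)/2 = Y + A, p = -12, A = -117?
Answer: -367441960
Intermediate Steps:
j = 9327 (j = 6829 + 2498 = 9327)
k = 2803 (k = 100*28 + 3 = 2800 + 3 = 2803)
T(D, Y) = 248 - 2*Y (T(D, Y) = 14 - 2*(Y - 117) = 14 - 2*(-117 + Y) = 14 + (234 - 2*Y) = 248 - 2*Y)
(-30516 + T(p, q(14, -11)))*(j + k) = (-30516 + (248 - 2*12))*(9327 + 2803) = (-30516 + (248 - 24))*12130 = (-30516 + 224)*12130 = -30292*12130 = -367441960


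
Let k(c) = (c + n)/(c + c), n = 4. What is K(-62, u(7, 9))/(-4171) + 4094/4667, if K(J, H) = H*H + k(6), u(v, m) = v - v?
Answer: 102433109/116796342 ≈ 0.87702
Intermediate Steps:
u(v, m) = 0
k(c) = (4 + c)/(2*c) (k(c) = (c + 4)/(c + c) = (4 + c)/((2*c)) = (4 + c)*(1/(2*c)) = (4 + c)/(2*c))
K(J, H) = 5/6 + H**2 (K(J, H) = H*H + (1/2)*(4 + 6)/6 = H**2 + (1/2)*(1/6)*10 = H**2 + 5/6 = 5/6 + H**2)
K(-62, u(7, 9))/(-4171) + 4094/4667 = (5/6 + 0**2)/(-4171) + 4094/4667 = (5/6 + 0)*(-1/4171) + 4094*(1/4667) = (5/6)*(-1/4171) + 4094/4667 = -5/25026 + 4094/4667 = 102433109/116796342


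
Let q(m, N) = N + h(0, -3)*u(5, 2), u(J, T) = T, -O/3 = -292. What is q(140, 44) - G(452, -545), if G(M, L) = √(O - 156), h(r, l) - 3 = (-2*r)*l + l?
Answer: 44 - 12*√5 ≈ 17.167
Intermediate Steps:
O = 876 (O = -3*(-292) = 876)
h(r, l) = 3 + l - 2*l*r (h(r, l) = 3 + ((-2*r)*l + l) = 3 + (-2*l*r + l) = 3 + (l - 2*l*r) = 3 + l - 2*l*r)
q(m, N) = N (q(m, N) = N + (3 - 3 - 2*(-3)*0)*2 = N + (3 - 3 + 0)*2 = N + 0*2 = N + 0 = N)
G(M, L) = 12*√5 (G(M, L) = √(876 - 156) = √720 = 12*√5)
q(140, 44) - G(452, -545) = 44 - 12*√5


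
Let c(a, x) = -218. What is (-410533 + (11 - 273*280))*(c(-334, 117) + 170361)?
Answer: -82853175566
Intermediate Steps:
(-410533 + (11 - 273*280))*(c(-334, 117) + 170361) = (-410533 + (11 - 273*280))*(-218 + 170361) = (-410533 + (11 - 76440))*170143 = (-410533 - 76429)*170143 = -486962*170143 = -82853175566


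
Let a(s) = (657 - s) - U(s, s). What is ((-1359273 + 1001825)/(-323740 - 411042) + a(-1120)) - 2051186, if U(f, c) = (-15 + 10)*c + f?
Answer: -754580154875/367391 ≈ -2.0539e+6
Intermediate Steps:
U(f, c) = f - 5*c (U(f, c) = -5*c + f = f - 5*c)
a(s) = 657 + 3*s (a(s) = (657 - s) - (s - 5*s) = (657 - s) - (-4)*s = (657 - s) + 4*s = 657 + 3*s)
((-1359273 + 1001825)/(-323740 - 411042) + a(-1120)) - 2051186 = ((-1359273 + 1001825)/(-323740 - 411042) + (657 + 3*(-1120))) - 2051186 = (-357448/(-734782) + (657 - 3360)) - 2051186 = (-357448*(-1/734782) - 2703) - 2051186 = (178724/367391 - 2703) - 2051186 = -992879149/367391 - 2051186 = -754580154875/367391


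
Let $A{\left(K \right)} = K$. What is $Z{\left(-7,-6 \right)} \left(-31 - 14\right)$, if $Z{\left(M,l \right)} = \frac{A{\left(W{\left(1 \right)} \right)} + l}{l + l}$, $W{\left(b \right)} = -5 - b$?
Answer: $-45$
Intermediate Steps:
$Z{\left(M,l \right)} = \frac{-6 + l}{2 l}$ ($Z{\left(M,l \right)} = \frac{\left(-5 - 1\right) + l}{l + l} = \frac{\left(-5 - 1\right) + l}{2 l} = \left(-6 + l\right) \frac{1}{2 l} = \frac{-6 + l}{2 l}$)
$Z{\left(-7,-6 \right)} \left(-31 - 14\right) = \frac{-6 - 6}{2 \left(-6\right)} \left(-31 - 14\right) = \frac{1}{2} \left(- \frac{1}{6}\right) \left(-12\right) \left(-45\right) = 1 \left(-45\right) = -45$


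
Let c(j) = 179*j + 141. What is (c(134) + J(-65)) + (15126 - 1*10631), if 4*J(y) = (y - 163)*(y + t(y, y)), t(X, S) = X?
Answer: 36032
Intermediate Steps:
c(j) = 141 + 179*j
J(y) = y*(-163 + y)/2 (J(y) = ((y - 163)*(y + y))/4 = ((-163 + y)*(2*y))/4 = (2*y*(-163 + y))/4 = y*(-163 + y)/2)
(c(134) + J(-65)) + (15126 - 1*10631) = ((141 + 179*134) + (1/2)*(-65)*(-163 - 65)) + (15126 - 1*10631) = ((141 + 23986) + (1/2)*(-65)*(-228)) + (15126 - 10631) = (24127 + 7410) + 4495 = 31537 + 4495 = 36032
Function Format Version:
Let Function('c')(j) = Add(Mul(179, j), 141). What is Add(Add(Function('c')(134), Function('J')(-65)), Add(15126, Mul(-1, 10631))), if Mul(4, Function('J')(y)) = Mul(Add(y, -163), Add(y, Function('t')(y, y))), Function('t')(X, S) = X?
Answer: 36032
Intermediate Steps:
Function('c')(j) = Add(141, Mul(179, j))
Function('J')(y) = Mul(Rational(1, 2), y, Add(-163, y)) (Function('J')(y) = Mul(Rational(1, 4), Mul(Add(y, -163), Add(y, y))) = Mul(Rational(1, 4), Mul(Add(-163, y), Mul(2, y))) = Mul(Rational(1, 4), Mul(2, y, Add(-163, y))) = Mul(Rational(1, 2), y, Add(-163, y)))
Add(Add(Function('c')(134), Function('J')(-65)), Add(15126, Mul(-1, 10631))) = Add(Add(Add(141, Mul(179, 134)), Mul(Rational(1, 2), -65, Add(-163, -65))), Add(15126, Mul(-1, 10631))) = Add(Add(Add(141, 23986), Mul(Rational(1, 2), -65, -228)), Add(15126, -10631)) = Add(Add(24127, 7410), 4495) = Add(31537, 4495) = 36032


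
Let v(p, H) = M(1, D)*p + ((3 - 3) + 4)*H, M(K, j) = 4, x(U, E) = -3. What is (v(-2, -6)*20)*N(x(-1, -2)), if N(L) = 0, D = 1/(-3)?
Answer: 0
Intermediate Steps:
D = -⅓ ≈ -0.33333
v(p, H) = 4*H + 4*p (v(p, H) = 4*p + ((3 - 3) + 4)*H = 4*p + (0 + 4)*H = 4*p + 4*H = 4*H + 4*p)
(v(-2, -6)*20)*N(x(-1, -2)) = ((4*(-6) + 4*(-2))*20)*0 = ((-24 - 8)*20)*0 = -32*20*0 = -640*0 = 0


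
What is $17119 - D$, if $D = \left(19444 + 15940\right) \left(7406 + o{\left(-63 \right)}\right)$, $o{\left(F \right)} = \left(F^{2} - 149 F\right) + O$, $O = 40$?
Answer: $-736040849$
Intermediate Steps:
$o{\left(F \right)} = 40 + F^{2} - 149 F$ ($o{\left(F \right)} = \left(F^{2} - 149 F\right) + 40 = 40 + F^{2} - 149 F$)
$D = 736057968$ ($D = \left(19444 + 15940\right) \left(7406 + \left(40 + \left(-63\right)^{2} - -9387\right)\right) = 35384 \left(7406 + \left(40 + 3969 + 9387\right)\right) = 35384 \left(7406 + 13396\right) = 35384 \cdot 20802 = 736057968$)
$17119 - D = 17119 - 736057968 = -736040849$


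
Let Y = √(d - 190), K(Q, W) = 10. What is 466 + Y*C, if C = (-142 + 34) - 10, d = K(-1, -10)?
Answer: 466 - 708*I*√5 ≈ 466.0 - 1583.1*I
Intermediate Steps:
d = 10
C = -118 (C = -108 - 10 = -118)
Y = 6*I*√5 (Y = √(10 - 190) = √(-180) = 6*I*√5 ≈ 13.416*I)
466 + Y*C = 466 + (6*I*√5)*(-118) = 466 - 708*I*√5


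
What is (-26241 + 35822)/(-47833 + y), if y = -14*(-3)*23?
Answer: -9581/46867 ≈ -0.20443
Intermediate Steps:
y = 966 (y = 42*23 = 966)
(-26241 + 35822)/(-47833 + y) = (-26241 + 35822)/(-47833 + 966) = 9581/(-46867) = 9581*(-1/46867) = -9581/46867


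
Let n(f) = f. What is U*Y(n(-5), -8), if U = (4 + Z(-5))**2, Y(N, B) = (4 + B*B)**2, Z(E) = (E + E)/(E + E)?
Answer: 115600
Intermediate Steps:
Z(E) = 1 (Z(E) = (2*E)/((2*E)) = (2*E)*(1/(2*E)) = 1)
Y(N, B) = (4 + B**2)**2
U = 25 (U = (4 + 1)**2 = 5**2 = 25)
U*Y(n(-5), -8) = 25*(4 + (-8)**2)**2 = 25*(4 + 64)**2 = 25*68**2 = 25*4624 = 115600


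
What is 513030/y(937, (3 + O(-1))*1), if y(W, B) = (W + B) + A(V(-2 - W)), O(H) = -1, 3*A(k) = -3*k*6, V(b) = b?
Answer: 24430/313 ≈ 78.051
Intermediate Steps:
A(k) = -6*k (A(k) = (-3*k*6)/3 = (-18*k)/3 = -6*k)
y(W, B) = 12 + B + 7*W (y(W, B) = (W + B) - 6*(-2 - W) = (B + W) + (12 + 6*W) = 12 + B + 7*W)
513030/y(937, (3 + O(-1))*1) = 513030/(12 + (3 - 1)*1 + 7*937) = 513030/(12 + 2*1 + 6559) = 513030/(12 + 2 + 6559) = 513030/6573 = 513030*(1/6573) = 24430/313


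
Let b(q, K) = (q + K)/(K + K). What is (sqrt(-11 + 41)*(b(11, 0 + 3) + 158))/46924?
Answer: 481*sqrt(30)/140772 ≈ 0.018715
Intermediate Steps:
b(q, K) = (K + q)/(2*K) (b(q, K) = (K + q)/((2*K)) = (K + q)*(1/(2*K)) = (K + q)/(2*K))
(sqrt(-11 + 41)*(b(11, 0 + 3) + 158))/46924 = (sqrt(-11 + 41)*(((0 + 3) + 11)/(2*(0 + 3)) + 158))/46924 = (sqrt(30)*((1/2)*(3 + 11)/3 + 158))*(1/46924) = (sqrt(30)*((1/2)*(1/3)*14 + 158))*(1/46924) = (sqrt(30)*(7/3 + 158))*(1/46924) = (sqrt(30)*(481/3))*(1/46924) = (481*sqrt(30)/3)*(1/46924) = 481*sqrt(30)/140772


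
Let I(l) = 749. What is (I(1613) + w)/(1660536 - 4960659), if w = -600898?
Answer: 600149/3300123 ≈ 0.18186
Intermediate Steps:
(I(1613) + w)/(1660536 - 4960659) = (749 - 600898)/(1660536 - 4960659) = -600149/(-3300123) = -600149*(-1/3300123) = 600149/3300123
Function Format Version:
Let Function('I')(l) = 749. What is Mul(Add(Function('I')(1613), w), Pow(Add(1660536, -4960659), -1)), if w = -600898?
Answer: Rational(600149, 3300123) ≈ 0.18186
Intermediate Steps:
Mul(Add(Function('I')(1613), w), Pow(Add(1660536, -4960659), -1)) = Mul(Add(749, -600898), Pow(Add(1660536, -4960659), -1)) = Mul(-600149, Pow(-3300123, -1)) = Mul(-600149, Rational(-1, 3300123)) = Rational(600149, 3300123)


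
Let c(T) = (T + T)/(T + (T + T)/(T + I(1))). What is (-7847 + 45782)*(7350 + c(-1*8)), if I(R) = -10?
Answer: 1115630415/4 ≈ 2.7891e+8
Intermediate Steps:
c(T) = 2*T/(T + 2*T/(-10 + T)) (c(T) = (T + T)/(T + (T + T)/(T - 10)) = (2*T)/(T + (2*T)/(-10 + T)) = (2*T)/(T + 2*T/(-10 + T)) = 2*T/(T + 2*T/(-10 + T)))
(-7847 + 45782)*(7350 + c(-1*8)) = (-7847 + 45782)*(7350 + 2*(-10 - 1*8)/(-8 - 1*8)) = 37935*(7350 + 2*(-10 - 8)/(-8 - 8)) = 37935*(7350 + 2*(-18)/(-16)) = 37935*(7350 + 2*(-1/16)*(-18)) = 37935*(7350 + 9/4) = 37935*(29409/4) = 1115630415/4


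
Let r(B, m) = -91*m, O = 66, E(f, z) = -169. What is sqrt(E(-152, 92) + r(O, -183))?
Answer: 2*sqrt(4121) ≈ 128.39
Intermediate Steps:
sqrt(E(-152, 92) + r(O, -183)) = sqrt(-169 - 91*(-183)) = sqrt(-169 + 16653) = sqrt(16484) = 2*sqrt(4121)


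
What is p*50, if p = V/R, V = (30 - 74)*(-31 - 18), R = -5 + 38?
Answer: 9800/3 ≈ 3266.7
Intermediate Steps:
R = 33
V = 2156 (V = -44*(-49) = 2156)
p = 196/3 (p = 2156/33 = 2156*(1/33) = 196/3 ≈ 65.333)
p*50 = (196/3)*50 = 9800/3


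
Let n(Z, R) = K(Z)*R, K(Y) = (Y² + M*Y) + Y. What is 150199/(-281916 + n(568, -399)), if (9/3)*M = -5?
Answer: -150199/128857804 ≈ -0.0011656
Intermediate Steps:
M = -5/3 (M = (⅓)*(-5) = -5/3 ≈ -1.6667)
K(Y) = Y² - 2*Y/3 (K(Y) = (Y² - 5*Y/3) + Y = Y² - 2*Y/3)
n(Z, R) = R*Z*(-2 + 3*Z)/3 (n(Z, R) = (Z*(-2 + 3*Z)/3)*R = R*Z*(-2 + 3*Z)/3)
150199/(-281916 + n(568, -399)) = 150199/(-281916 + (⅓)*(-399)*568*(-2 + 3*568)) = 150199/(-281916 + (⅓)*(-399)*568*(-2 + 1704)) = 150199/(-281916 + (⅓)*(-399)*568*1702) = 150199/(-281916 - 128575888) = 150199/(-128857804) = 150199*(-1/128857804) = -150199/128857804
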